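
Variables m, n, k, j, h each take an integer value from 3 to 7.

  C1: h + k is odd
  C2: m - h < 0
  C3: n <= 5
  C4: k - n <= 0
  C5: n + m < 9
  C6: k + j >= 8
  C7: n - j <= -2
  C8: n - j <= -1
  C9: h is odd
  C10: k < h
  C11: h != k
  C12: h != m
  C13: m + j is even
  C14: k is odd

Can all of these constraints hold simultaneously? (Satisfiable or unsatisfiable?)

Constraint 9 makes h odd and constraint 14 makes k odd, so h + k must be even. Constraint 1 says h + k is odd — contradiction.

Unsatisfiable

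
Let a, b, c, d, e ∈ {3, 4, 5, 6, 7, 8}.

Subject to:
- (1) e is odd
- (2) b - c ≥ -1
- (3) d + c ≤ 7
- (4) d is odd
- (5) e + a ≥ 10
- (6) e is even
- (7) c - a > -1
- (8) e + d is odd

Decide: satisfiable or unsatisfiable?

Unsatisfiable

Constraint 1 makes e odd and constraint 4 makes d odd, so e + d must be even. Constraint 8 says e + d is odd — contradiction.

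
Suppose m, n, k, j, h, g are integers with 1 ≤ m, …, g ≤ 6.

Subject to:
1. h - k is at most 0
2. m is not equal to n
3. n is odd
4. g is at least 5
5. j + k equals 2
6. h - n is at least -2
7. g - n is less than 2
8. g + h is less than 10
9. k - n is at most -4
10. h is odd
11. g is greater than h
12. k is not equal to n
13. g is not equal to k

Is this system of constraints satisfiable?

Unsatisfiable

Constraints 1, 6, and 9 give k − h ≥ 0, h − n ≥ -2, n − k ≥ 4.
Adding all 3 inequalities: the left sides telescope to 0, and the right sides sum to 0 + (-2) + 4 = 2. So 0 ≥ 2, which is false.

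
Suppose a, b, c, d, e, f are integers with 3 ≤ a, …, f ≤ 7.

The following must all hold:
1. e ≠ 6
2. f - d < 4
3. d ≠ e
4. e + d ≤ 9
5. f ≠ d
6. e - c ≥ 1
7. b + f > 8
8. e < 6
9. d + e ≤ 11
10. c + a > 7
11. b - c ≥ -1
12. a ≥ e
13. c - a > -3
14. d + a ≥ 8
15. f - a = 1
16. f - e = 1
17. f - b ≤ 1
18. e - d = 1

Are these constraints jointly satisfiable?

Setting (a, b, c, d, e, f) = (5, 5, 3, 4, 5, 6) satisfies everything: constraint 2: f - d = 2; constraint 4: e + d = 9, and the others follow.

Satisfiable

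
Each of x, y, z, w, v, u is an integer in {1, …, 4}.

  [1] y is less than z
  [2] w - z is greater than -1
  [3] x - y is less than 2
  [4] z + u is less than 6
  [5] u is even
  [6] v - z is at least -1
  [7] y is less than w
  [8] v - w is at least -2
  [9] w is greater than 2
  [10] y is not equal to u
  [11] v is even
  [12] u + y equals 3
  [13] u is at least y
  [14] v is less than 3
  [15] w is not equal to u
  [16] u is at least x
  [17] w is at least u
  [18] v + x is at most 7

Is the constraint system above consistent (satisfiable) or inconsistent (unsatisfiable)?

Satisfiable

The assignment x = 2, y = 1, z = 3, w = 4, v = 2, u = 2 works:
  constraint 2 holds since w - z = 1.
  constraint 3 holds since x - y = 1.
The rest check out directly.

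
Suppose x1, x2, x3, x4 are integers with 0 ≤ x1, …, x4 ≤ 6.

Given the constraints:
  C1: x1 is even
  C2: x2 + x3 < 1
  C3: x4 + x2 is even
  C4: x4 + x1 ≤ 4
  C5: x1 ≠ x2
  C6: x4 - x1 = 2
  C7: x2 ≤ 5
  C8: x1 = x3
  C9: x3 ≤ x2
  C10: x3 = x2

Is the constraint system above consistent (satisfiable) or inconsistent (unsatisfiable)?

Unsatisfiable

From constraints 8 and 10, x1 = x3 = x2, so x1 = x2. But constraint 5 says x1 ≠ x2. Contradiction.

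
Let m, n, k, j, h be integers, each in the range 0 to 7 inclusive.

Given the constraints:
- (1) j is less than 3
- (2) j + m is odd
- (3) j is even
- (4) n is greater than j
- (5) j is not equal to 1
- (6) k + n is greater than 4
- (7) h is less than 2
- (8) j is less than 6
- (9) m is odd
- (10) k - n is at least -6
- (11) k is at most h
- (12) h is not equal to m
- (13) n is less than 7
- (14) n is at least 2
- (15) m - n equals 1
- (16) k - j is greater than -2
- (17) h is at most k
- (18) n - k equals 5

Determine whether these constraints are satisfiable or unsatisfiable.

Satisfiable

One satisfying assignment is m = 7, n = 6, k = 1, j = 0, h = 1.
For the less obvious constraints — constraint 6: k + n = 7; constraint 10: k - n = -5 — and the others hold by inspection.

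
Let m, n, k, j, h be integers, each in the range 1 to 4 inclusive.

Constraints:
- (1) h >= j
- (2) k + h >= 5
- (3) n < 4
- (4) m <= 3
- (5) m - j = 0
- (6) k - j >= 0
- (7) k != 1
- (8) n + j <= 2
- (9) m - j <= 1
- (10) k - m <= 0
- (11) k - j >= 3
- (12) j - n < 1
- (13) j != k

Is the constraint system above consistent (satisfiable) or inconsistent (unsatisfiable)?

Unsatisfiable

Constraints 9, 10, and 11 give j − m ≥ -1, m − k ≥ 0, k − j ≥ 3.
Adding all 3 inequalities: the left sides telescope to 0, and the right sides sum to (-1) + 0 + 3 = 2. So 0 ≥ 2, which is false.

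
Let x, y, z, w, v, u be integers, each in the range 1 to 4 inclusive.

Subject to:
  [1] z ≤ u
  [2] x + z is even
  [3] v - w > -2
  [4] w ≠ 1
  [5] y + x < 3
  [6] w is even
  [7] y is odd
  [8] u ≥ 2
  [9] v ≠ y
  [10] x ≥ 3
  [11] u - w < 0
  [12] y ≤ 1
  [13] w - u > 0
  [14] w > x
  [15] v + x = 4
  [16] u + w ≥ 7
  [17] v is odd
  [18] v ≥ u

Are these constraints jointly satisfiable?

Unsatisfiable

From constraints 8 and 18: v ≥ u ≥ 2. From constraint 10: x ≥ 3. Hence v + x ≥ 5. But constraint 15 requires v + x = 4, and 4 < 5. Contradiction.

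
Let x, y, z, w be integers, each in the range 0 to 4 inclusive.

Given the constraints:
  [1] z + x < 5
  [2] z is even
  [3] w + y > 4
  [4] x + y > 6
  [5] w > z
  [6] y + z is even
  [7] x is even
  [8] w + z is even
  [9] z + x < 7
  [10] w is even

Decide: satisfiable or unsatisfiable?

Satisfiable

Take x = 4, y = 4, z = 0, w = 2. Then constraint 1: z + x = 4; constraint 3: w + y = 6; constraint 4: x + y = 8, and every other listed constraint is also met.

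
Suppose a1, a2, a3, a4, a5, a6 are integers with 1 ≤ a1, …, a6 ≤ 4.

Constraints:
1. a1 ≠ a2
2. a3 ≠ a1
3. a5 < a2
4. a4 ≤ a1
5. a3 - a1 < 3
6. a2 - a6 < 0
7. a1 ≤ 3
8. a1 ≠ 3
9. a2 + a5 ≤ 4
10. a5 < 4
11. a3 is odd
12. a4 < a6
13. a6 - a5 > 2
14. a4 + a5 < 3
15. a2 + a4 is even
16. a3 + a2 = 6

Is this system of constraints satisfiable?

Setting (a1, a2, a3, a4, a5, a6) = (1, 3, 3, 1, 1, 4) satisfies everything: constraint 5: a3 - a1 = 2; constraint 6: a2 - a6 = -1; constraint 9: a2 + a5 = 4, and the others follow.

Satisfiable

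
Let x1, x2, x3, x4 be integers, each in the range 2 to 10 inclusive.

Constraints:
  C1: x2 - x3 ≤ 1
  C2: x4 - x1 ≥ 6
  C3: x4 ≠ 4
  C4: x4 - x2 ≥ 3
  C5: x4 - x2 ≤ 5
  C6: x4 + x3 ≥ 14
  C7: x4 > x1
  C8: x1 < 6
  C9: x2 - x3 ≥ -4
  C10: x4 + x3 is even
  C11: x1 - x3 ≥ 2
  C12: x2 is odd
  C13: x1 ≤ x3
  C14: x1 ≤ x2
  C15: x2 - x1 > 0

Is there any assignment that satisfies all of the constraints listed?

Constraints 1, 2, 5, and 11 give x4 − x1 ≥ 6, x1 − x3 ≥ 2, x3 − x2 ≥ -1, x2 − x4 ≥ -5.
Adding all 4 inequalities: the left sides telescope to 0, and the right sides sum to 6 + 2 + (-1) + (-5) = 2. So 0 ≥ 2, which is false.

Unsatisfiable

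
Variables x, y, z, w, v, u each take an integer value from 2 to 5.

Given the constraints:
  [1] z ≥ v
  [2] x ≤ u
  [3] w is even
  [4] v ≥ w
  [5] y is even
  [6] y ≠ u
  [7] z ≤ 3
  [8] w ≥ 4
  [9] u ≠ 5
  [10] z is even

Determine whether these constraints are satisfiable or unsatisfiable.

Unsatisfiable

From constraints 4 and 8: v ≥ w and w ≥ 4, so v ≥ 4. From constraints 1 and 7: v ≤ z and z ≤ 3, so v ≤ 3. But 3 < 4, so no value of v works.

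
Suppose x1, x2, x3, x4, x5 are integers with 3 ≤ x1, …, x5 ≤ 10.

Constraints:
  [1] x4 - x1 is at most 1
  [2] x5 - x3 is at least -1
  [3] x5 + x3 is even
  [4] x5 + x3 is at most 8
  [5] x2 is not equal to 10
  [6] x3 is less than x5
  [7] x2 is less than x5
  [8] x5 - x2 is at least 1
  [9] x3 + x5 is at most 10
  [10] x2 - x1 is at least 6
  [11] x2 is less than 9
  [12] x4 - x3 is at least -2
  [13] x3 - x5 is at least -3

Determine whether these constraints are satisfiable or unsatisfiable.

Constraints 1, 8, 10, 12, and 13 give x4 − x3 ≥ -2, x3 − x5 ≥ -3, x5 − x2 ≥ 1, x2 − x1 ≥ 6, x1 − x4 ≥ -1.
Adding all 5 inequalities: the left sides telescope to 0, and the right sides sum to (-2) + (-3) + 1 + 6 + (-1) = 1. So 0 ≥ 1, which is false.

Unsatisfiable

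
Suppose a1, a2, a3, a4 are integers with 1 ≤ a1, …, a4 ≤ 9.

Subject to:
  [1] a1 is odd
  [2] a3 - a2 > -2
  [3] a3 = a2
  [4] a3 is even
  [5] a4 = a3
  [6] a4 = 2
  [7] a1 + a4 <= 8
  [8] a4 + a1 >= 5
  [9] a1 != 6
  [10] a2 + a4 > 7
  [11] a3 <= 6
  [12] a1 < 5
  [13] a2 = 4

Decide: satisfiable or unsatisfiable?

Constraint 6 fixes a4 = 2 and constraint 13 fixes a2 = 4. Constraints 3 and 5 give a4 = a3 = a2, so a4 = a2. But 2 ≠ 4 — contradiction.

Unsatisfiable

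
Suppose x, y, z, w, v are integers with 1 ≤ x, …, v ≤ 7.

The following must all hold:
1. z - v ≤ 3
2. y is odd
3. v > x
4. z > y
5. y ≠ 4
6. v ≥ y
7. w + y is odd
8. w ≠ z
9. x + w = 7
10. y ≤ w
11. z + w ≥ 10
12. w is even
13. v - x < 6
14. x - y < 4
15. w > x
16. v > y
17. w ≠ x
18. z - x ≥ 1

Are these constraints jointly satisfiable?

Satisfiable

One satisfying assignment is x = 3, y = 1, z = 7, w = 4, v = 6.
For the less obvious constraints — constraint 1: z - v = 1; constraint 9: x + w = 7 — and the others hold by inspection.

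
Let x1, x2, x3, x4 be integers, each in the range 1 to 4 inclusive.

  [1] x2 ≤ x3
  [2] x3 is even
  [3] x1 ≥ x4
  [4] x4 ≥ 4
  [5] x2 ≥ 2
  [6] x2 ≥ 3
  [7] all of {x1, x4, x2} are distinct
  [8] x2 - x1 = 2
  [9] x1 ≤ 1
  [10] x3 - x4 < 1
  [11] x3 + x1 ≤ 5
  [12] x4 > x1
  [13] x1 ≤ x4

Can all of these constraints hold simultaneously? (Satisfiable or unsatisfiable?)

Unsatisfiable

From constraints 1 and 6: x3 ≥ x2 ≥ 3. From constraints 3 and 4: x1 ≥ x4 ≥ 4. Hence x3 + x1 ≥ 7. But constraint 11 requires x3 + x1 ≤ 5, and 5 < 7. Contradiction.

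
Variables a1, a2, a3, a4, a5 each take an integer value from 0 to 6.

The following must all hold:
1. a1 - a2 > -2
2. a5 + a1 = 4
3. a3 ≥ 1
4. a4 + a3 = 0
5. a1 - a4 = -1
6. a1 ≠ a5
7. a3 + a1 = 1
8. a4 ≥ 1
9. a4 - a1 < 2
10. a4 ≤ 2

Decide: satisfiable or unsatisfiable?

Unsatisfiable

From constraint 8: a4 ≥ 1. From constraint 3: a3 ≥ 1. Hence a4 + a3 ≥ 2. But constraint 4 requires a4 + a3 = 0, and 0 < 2. Contradiction.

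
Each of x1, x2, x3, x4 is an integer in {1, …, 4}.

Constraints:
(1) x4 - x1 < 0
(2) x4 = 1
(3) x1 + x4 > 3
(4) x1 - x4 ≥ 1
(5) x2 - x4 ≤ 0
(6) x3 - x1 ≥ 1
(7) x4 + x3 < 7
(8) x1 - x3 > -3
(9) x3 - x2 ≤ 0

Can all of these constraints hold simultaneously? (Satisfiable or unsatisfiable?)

Unsatisfiable

Constraints 4, 5, 6, and 9 give x4 − x2 ≥ 0, x2 − x3 ≥ 0, x3 − x1 ≥ 1, x1 − x4 ≥ 1.
Adding all 4 inequalities: the left sides telescope to 0, and the right sides sum to 0 + 0 + 1 + 1 = 2. So 0 ≥ 2, which is false.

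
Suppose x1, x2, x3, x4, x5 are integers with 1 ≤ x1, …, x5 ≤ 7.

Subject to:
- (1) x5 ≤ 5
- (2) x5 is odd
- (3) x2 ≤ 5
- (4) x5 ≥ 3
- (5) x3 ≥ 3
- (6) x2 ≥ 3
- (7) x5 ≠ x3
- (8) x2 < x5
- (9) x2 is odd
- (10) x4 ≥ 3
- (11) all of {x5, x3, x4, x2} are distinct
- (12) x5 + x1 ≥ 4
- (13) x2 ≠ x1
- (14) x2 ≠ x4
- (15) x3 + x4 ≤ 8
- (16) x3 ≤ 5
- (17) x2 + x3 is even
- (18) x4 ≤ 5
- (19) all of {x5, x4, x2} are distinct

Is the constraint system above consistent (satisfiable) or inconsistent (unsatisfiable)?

Constraints 1, 3, 4, 5, 6, 10, 16, and 18 confine each of x5, x3, x4, x2 to the 3 values {3, …, 5}.
Constraint 11 requires all 4 of them to be distinct, but only 3 values are available — impossible by the pigeonhole principle.

Unsatisfiable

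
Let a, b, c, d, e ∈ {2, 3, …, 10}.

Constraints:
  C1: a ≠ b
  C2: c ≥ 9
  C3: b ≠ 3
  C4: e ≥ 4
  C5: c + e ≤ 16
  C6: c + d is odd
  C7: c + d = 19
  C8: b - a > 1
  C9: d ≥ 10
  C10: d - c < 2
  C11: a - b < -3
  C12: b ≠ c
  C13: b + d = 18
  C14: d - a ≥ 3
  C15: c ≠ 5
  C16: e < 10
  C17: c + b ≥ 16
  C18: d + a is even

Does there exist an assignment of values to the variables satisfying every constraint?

Satisfiable

Try a = 4, b = 8, c = 9, d = 10, e = 4.
Check constraint 5: c + e = 13; constraint 7: c + d = 19. The remaining constraints are straightforward to verify.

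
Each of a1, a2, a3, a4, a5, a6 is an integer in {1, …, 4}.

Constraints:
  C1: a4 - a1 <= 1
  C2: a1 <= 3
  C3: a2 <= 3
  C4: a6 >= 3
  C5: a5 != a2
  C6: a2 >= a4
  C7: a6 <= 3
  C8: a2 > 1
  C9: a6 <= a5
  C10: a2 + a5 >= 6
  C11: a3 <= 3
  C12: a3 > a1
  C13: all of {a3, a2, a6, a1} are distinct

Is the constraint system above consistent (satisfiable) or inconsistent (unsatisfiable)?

Unsatisfiable

Constraints 2, 3, 7, and 11 confine each of a3, a2, a6, a1 to the 3 values {1, …, 3} (the domain already gives each ≥ 1).
Constraint 13 requires all 4 of them to be distinct, but only 3 values are available — impossible by the pigeonhole principle.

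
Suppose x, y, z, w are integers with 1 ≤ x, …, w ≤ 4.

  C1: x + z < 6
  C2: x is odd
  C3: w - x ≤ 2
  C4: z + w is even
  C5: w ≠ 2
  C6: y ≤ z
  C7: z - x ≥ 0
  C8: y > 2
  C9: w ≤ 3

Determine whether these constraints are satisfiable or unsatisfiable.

One satisfying assignment is x = 1, y = 3, z = 3, w = 3.
For the less obvious constraints — constraint 1: x + z = 4; constraint 3: w - x = 2 — and the others hold by inspection.

Satisfiable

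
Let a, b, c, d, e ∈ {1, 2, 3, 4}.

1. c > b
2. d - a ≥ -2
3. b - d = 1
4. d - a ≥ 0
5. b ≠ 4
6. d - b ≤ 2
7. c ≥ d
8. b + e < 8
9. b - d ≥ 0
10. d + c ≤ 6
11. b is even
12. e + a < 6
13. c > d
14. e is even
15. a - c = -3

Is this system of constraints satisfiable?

Satisfiable

Setting (a, b, c, d, e) = (1, 2, 4, 1, 4) satisfies everything: constraint 2: d - a = 0; constraint 3: b - d = 1, and the others follow.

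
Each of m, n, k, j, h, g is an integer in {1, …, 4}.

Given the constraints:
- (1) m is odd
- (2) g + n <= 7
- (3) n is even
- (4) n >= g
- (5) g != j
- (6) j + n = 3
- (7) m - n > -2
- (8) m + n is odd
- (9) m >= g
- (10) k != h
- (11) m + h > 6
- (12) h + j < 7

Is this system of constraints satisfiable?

Take m = 3, n = 2, k = 3, j = 1, h = 4, g = 2. Then constraint 2: g + n = 4; constraint 6: j + n = 3; constraint 7: m - n = 1, and every other listed constraint is also met.

Satisfiable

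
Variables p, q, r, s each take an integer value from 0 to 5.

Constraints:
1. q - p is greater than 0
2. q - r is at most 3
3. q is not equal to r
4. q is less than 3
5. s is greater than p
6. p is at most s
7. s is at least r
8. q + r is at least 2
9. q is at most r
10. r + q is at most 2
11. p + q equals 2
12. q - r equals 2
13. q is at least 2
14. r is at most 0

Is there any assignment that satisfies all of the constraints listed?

Unsatisfiable

From constraints 9 and 13: r ≥ q and q ≥ 2, so r ≥ 2. From constraint 14: r ≤ 0. But 0 < 2, so no value of r works.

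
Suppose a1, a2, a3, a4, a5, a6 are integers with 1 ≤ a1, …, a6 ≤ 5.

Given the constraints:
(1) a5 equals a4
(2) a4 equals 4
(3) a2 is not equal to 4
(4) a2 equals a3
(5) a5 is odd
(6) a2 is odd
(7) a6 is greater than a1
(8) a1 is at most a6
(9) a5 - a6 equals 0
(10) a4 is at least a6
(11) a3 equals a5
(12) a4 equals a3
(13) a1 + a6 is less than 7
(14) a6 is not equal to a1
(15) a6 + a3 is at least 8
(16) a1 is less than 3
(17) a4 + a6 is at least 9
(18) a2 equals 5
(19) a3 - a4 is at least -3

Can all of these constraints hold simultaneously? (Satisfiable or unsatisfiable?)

Constraint 18 fixes a2 = 5 and constraint 2 fixes a4 = 4. Constraints 1, 4, and 11 give a2 = a3 = a5 = a4, so a2 = a4. But 5 ≠ 4 — contradiction.

Unsatisfiable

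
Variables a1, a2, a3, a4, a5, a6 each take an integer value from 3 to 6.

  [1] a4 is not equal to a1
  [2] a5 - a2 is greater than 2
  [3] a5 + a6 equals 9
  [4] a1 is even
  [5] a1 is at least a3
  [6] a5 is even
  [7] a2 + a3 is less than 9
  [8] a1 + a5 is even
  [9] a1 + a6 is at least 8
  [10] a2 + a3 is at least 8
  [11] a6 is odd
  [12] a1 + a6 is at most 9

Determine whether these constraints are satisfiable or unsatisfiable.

Satisfiable

Take a1 = 6, a2 = 3, a3 = 5, a4 = 5, a5 = 6, a6 = 3. Then constraint 2: a5 - a2 = 3; constraint 3: a5 + a6 = 9; constraint 7: a2 + a3 = 8, and every other listed constraint is also met.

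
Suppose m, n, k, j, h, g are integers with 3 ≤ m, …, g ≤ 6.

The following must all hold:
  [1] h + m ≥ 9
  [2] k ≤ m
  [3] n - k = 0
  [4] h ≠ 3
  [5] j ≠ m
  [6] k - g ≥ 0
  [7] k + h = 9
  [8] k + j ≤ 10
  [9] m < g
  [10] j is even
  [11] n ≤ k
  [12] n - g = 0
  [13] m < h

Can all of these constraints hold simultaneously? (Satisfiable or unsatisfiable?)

Unsatisfiable

Constraints 2, 6, and 9 give g ≤ k, k ≤ m, m < g. Chaining: g ≤ k ≤ m < g, which forces g < g — impossible.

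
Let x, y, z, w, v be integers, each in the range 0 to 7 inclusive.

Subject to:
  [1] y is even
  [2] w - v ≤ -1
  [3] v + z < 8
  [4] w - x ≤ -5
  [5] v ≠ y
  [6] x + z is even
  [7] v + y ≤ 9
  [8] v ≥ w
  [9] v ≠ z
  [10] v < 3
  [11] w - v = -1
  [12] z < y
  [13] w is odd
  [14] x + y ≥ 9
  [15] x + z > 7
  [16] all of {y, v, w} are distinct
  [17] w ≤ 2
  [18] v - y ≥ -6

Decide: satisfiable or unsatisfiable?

Setting (x, y, z, w, v) = (6, 6, 4, 1, 2) satisfies everything: constraint 2: w - v = -1; constraint 3: v + z = 6, and the others follow.

Satisfiable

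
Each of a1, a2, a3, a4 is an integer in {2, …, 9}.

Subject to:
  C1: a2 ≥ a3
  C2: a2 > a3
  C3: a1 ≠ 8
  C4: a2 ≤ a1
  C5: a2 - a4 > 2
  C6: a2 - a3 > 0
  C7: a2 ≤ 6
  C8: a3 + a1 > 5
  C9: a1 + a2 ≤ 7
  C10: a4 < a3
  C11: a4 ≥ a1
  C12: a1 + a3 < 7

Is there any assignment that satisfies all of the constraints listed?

Unsatisfiable

Constraints 4, 6, 10, and 11 give a4 < a3, a3 < a2, a2 ≤ a1, a1 ≤ a4. Chaining: a4 < a3 < a2 ≤ a1 ≤ a4, which forces a4 < a4 — impossible.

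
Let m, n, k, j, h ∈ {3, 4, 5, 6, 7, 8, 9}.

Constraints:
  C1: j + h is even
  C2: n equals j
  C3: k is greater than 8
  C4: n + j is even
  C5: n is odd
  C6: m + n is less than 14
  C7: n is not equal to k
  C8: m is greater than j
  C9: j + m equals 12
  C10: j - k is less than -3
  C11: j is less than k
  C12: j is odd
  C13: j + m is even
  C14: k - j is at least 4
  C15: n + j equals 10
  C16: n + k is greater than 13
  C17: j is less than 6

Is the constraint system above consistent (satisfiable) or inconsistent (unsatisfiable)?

Satisfiable

Take m = 7, n = 5, k = 9, j = 5, h = 5. Then constraint 6: m + n = 12; constraint 9: j + m = 12, and every other listed constraint is also met.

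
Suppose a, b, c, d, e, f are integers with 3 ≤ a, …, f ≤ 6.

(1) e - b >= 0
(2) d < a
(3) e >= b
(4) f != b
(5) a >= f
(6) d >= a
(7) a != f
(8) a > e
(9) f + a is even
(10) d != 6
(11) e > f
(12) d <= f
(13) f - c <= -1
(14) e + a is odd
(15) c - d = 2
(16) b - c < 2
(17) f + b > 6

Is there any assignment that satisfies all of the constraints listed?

Unsatisfiable

Constraints 6, 8, 11, and 12 give d ≤ f, f < e, e < a, a ≤ d. Chaining: d ≤ f < e < a ≤ d, which forces d < d — impossible.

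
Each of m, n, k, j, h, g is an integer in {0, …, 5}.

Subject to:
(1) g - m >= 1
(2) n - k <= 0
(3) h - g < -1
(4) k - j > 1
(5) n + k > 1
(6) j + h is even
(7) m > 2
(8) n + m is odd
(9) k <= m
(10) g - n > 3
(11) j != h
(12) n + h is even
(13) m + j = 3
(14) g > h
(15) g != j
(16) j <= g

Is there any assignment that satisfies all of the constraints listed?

Satisfiable

Take m = 3, n = 0, k = 3, j = 0, h = 2, g = 5. Then constraint 1: g - m = 2; constraint 2: n - k = -3, and every other listed constraint is also met.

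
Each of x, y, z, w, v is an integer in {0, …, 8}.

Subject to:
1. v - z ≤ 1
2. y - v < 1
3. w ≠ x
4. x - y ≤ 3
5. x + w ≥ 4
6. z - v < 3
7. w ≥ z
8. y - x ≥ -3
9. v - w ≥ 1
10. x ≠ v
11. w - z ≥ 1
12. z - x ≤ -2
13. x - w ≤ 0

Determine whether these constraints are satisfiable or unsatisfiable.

Constraints 1, 9, 12, and 13 give v − w ≥ 1, w − x ≥ 0, x − z ≥ 2, z − v ≥ -1.
Adding all 4 inequalities: the left sides telescope to 0, and the right sides sum to 1 + 0 + 2 + (-1) = 2. So 0 ≥ 2, which is false.

Unsatisfiable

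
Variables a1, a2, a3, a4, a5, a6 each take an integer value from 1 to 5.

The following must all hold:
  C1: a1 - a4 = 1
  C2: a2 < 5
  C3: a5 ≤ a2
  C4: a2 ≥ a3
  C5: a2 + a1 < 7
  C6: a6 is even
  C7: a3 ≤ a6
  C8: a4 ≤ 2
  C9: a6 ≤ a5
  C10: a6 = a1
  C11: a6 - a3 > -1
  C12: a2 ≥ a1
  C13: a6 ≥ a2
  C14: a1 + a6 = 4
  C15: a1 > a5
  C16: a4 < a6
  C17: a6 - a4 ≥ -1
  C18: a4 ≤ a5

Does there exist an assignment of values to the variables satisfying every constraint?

Unsatisfiable

Constraints 9, 12, 13, and 15 give a2 ≤ a6, a6 ≤ a5, a5 < a1, a1 ≤ a2. Chaining: a2 ≤ a6 ≤ a5 < a1 ≤ a2, which forces a2 < a2 — impossible.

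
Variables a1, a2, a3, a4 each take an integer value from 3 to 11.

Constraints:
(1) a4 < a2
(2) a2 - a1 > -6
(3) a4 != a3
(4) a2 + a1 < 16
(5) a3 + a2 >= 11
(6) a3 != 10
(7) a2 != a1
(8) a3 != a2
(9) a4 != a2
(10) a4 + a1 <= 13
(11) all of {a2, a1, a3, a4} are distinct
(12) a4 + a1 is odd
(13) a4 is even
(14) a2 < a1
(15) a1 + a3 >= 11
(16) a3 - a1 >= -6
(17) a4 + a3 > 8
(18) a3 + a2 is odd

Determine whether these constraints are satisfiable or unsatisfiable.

The assignment a1 = 9, a2 = 6, a3 = 5, a4 = 4 works:
  constraint 2 holds since a2 - a1 = -3.
  constraint 4 holds since a2 + a1 = 15.
  constraint 5 holds since a3 + a2 = 11.
The rest check out directly.

Satisfiable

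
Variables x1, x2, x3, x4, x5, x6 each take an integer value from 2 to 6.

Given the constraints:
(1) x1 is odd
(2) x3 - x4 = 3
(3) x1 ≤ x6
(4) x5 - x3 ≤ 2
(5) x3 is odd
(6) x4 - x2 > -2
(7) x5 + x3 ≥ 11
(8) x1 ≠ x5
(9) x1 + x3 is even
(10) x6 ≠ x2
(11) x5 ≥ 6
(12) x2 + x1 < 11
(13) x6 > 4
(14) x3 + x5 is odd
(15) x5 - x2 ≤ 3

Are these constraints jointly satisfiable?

Satisfiable

Take x1 = 5, x2 = 3, x3 = 5, x4 = 2, x5 = 6, x6 = 6. Then constraint 2: x3 - x4 = 3; constraint 4: x5 - x3 = 1; constraint 6: x4 - x2 = -1, and every other listed constraint is also met.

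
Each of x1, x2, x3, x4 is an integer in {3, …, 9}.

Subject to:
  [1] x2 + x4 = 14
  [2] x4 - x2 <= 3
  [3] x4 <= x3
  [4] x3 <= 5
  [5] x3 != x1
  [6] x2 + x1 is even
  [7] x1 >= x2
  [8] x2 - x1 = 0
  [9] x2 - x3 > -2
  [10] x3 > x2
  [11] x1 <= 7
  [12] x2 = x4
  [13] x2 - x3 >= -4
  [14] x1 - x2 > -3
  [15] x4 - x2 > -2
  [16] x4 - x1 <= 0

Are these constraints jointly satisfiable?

From constraints 7 and 11: x2 ≤ x1 ≤ 7. From constraints 3 and 4: x4 ≤ x3 ≤ 5. Hence x2 + x4 ≤ 12. But constraint 1 requires x2 + x4 = 14, and 14 > 12. Contradiction.

Unsatisfiable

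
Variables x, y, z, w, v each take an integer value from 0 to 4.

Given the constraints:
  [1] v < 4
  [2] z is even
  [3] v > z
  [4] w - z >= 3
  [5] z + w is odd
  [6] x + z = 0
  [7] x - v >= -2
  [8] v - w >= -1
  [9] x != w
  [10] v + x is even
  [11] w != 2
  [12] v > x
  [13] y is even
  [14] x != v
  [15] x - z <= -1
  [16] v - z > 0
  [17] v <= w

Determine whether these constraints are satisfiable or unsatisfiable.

Constraints 4, 7, 8, and 15 give z − x ≥ 1, x − v ≥ -2, v − w ≥ -1, w − z ≥ 3.
Adding all 4 inequalities: the left sides telescope to 0, and the right sides sum to 1 + (-2) + (-1) + 3 = 1. So 0 ≥ 1, which is false.

Unsatisfiable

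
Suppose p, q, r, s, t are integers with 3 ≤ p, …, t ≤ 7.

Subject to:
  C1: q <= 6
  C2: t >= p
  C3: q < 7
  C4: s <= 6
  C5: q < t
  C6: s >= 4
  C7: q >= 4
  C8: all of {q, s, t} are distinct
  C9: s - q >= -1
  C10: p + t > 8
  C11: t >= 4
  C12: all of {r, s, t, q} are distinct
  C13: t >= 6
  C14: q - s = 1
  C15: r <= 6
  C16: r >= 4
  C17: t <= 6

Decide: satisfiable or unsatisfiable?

Constraints 1, 4, 6, 7, 11, 15, 16, and 17 confine each of r, s, t, q to the 3 values {4, …, 6}.
Constraint 12 requires all 4 of them to be distinct, but only 3 values are available — impossible by the pigeonhole principle.

Unsatisfiable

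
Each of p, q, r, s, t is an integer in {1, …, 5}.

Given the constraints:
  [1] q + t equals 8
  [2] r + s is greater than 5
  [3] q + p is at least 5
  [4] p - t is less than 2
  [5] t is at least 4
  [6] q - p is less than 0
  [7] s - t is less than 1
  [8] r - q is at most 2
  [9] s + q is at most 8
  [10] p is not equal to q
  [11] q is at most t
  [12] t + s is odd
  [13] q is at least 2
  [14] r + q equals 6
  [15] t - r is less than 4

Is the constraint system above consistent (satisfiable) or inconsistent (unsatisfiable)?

Try p = 4, q = 3, r = 3, s = 4, t = 5.
Check constraint 1: q + t = 8; constraint 2: r + s = 7. The remaining constraints are straightforward to verify.

Satisfiable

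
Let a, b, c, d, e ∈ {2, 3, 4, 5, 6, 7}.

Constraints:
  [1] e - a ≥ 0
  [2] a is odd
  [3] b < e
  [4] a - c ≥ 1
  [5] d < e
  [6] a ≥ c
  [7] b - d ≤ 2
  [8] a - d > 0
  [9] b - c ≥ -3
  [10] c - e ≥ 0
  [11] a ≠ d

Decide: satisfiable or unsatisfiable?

Constraints 1, 4, and 10 give e − a ≥ 0, a − c ≥ 1, c − e ≥ 0.
Adding all 3 inequalities: the left sides telescope to 0, and the right sides sum to 0 + 1 + 0 = 1. So 0 ≥ 1, which is false.

Unsatisfiable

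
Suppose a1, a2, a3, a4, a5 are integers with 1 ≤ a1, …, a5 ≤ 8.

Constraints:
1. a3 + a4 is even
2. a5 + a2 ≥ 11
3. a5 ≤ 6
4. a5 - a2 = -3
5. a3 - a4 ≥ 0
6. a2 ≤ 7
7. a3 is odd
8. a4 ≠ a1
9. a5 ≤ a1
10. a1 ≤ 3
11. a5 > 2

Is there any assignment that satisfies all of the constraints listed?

Unsatisfiable

From constraints 9 and 10: a5 ≤ a1 ≤ 3. From constraint 6: a2 ≤ 7. Hence a5 + a2 ≤ 10. But constraint 2 requires a5 + a2 ≥ 11, and 11 > 10. Contradiction.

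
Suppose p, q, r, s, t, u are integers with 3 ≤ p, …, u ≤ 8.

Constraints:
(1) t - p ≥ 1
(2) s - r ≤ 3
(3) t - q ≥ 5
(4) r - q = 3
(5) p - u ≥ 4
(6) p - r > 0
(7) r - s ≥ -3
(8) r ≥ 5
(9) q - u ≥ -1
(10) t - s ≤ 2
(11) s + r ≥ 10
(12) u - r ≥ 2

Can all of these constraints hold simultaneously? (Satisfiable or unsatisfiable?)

Unsatisfiable

Constraints 1, 2, 5, 10, and 12 give r − s ≥ -3, s − t ≥ -2, t − p ≥ 1, p − u ≥ 4, u − r ≥ 2.
Adding all 5 inequalities: the left sides telescope to 0, and the right sides sum to (-3) + (-2) + 1 + 4 + 2 = 2. So 0 ≥ 2, which is false.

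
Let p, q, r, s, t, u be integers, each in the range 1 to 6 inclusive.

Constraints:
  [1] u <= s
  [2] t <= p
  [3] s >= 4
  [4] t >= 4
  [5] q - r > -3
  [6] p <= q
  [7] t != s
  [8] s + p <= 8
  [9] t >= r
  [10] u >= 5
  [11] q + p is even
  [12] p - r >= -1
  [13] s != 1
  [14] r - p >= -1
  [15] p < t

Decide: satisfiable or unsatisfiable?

Unsatisfiable

From constraints 1 and 10: s ≥ u ≥ 5. From constraints 2 and 4: p ≥ t ≥ 4. Hence s + p ≥ 9. But constraint 8 requires s + p ≤ 8, and 8 < 9. Contradiction.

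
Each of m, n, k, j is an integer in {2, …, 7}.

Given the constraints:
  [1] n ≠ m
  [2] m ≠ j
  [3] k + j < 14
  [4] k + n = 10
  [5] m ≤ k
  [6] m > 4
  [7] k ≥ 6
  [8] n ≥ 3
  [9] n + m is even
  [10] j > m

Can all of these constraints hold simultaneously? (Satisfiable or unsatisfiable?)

Satisfiable

Setting (m, n, k, j) = (5, 3, 7, 6) satisfies everything: constraint 3: k + j = 13; constraint 4: k + n = 10; constraint 9: n + m = 8 is even, and the others follow.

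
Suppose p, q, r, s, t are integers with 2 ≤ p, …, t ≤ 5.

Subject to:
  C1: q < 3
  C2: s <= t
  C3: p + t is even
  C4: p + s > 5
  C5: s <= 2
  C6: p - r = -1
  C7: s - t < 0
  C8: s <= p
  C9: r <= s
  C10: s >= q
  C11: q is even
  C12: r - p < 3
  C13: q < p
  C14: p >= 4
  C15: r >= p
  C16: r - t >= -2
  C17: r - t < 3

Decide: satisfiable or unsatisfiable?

Unsatisfiable

From constraints 14 and 15: r ≥ p and p ≥ 4, so r ≥ 4. From constraints 5 and 9: r ≤ s and s ≤ 2, so r ≤ 2. But 2 < 4, so no value of r works.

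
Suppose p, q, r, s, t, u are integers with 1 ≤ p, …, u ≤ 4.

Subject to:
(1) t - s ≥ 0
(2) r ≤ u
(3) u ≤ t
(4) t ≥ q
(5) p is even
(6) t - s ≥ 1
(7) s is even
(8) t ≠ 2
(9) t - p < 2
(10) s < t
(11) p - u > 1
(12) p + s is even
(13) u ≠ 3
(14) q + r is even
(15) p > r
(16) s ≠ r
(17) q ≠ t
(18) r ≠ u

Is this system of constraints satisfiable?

Satisfiable

The assignment p = 4, q = 3, r = 1, s = 2, t = 4, u = 2 works:
  constraint 1 holds since t - s = 2.
  constraint 6 holds since t - s = 2.
The rest check out directly.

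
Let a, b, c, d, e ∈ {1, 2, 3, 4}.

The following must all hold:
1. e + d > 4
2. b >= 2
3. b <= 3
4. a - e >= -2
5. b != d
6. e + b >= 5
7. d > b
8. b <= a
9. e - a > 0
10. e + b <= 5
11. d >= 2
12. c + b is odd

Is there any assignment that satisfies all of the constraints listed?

Setting (a, b, c, d, e) = (2, 2, 3, 4, 3) satisfies everything: constraint 1: e + d = 7; constraint 4: a - e = -1, and the others follow.

Satisfiable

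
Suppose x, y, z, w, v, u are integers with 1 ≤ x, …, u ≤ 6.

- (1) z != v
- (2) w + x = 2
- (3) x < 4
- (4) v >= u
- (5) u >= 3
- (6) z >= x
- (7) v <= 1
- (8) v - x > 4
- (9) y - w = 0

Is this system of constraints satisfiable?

Unsatisfiable

From constraint 5: u ≥ 3. From constraints 4 and 7: u ≤ v and v ≤ 1, so u ≤ 1. But 1 < 3, so no value of u works.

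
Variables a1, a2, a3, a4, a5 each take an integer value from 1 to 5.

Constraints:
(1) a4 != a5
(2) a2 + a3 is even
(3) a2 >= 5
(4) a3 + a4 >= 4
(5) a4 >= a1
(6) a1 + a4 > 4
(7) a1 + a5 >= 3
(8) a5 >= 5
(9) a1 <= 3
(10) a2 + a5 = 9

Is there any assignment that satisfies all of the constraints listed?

From constraint 3: a2 ≥ 5. From constraint 8: a5 ≥ 5. Hence a2 + a5 ≥ 10. But constraint 10 requires a2 + a5 = 9, and 9 < 10. Contradiction.

Unsatisfiable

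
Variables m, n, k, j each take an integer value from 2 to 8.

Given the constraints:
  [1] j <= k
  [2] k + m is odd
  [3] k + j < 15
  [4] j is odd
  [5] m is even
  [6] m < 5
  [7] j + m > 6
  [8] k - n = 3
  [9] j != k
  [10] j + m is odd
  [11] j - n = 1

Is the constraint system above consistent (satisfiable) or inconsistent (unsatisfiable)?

Satisfiable

Try m = 2, n = 4, k = 7, j = 5.
Check constraint 3: k + j = 12; constraint 7: j + m = 7. The remaining constraints are straightforward to verify.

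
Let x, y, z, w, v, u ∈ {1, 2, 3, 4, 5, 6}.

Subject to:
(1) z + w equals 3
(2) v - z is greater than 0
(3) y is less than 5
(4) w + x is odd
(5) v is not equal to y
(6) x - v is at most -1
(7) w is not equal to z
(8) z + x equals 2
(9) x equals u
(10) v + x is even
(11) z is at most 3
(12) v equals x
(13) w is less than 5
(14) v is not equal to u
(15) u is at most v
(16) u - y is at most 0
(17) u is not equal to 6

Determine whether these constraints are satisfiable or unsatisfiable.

Unsatisfiable

From constraints 9 and 12, v = x = u, so v = u. But constraint 14 says v ≠ u. Contradiction.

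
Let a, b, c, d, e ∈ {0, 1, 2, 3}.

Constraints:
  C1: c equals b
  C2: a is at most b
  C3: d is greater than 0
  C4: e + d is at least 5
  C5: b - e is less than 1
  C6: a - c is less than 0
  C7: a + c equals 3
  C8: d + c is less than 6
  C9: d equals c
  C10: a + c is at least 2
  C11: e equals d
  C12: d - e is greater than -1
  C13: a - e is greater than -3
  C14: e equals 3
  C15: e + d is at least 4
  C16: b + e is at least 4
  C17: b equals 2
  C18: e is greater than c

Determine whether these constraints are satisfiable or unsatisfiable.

Constraint 14 fixes e = 3 and constraint 17 fixes b = 2. Constraints 1, 9, and 11 give e = d = c = b, so e = b. But 3 ≠ 2 — contradiction.

Unsatisfiable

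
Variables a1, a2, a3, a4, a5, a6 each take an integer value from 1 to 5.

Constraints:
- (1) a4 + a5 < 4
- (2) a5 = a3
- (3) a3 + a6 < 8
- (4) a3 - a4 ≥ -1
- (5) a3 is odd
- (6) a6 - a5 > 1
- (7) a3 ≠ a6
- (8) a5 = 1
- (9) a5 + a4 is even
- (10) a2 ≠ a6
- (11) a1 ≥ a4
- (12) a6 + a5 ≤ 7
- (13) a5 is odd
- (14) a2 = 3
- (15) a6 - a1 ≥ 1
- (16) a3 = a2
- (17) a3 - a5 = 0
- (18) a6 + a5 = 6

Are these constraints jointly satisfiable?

Unsatisfiable

Constraint 8 fixes a5 = 1 and constraint 14 fixes a2 = 3. Constraints 2 and 16 give a5 = a3 = a2, so a5 = a2. But 1 ≠ 3 — contradiction.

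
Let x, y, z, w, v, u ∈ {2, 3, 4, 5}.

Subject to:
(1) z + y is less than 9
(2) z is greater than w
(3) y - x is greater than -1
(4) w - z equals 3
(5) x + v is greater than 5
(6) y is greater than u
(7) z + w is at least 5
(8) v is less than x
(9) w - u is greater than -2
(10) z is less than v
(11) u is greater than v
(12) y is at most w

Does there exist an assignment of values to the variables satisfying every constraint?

Constraints 2, 6, 10, 11, and 12 give v < u, u < y, y ≤ w, w < z, z < v. Chaining: v < u < y ≤ w < z < v, which forces v < v — impossible.

Unsatisfiable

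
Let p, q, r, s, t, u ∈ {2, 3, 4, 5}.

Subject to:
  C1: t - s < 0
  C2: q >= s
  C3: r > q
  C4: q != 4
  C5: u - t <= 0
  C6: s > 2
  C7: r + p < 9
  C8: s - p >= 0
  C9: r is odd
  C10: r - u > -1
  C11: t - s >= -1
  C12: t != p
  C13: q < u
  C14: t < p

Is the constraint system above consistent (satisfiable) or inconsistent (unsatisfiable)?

Unsatisfiable

Constraints 2, 5, 8, 13, and 14 give u ≤ t, t < p, p ≤ s, s ≤ q, q < u. Chaining: u ≤ t < p ≤ s ≤ q < u, which forces u < u — impossible.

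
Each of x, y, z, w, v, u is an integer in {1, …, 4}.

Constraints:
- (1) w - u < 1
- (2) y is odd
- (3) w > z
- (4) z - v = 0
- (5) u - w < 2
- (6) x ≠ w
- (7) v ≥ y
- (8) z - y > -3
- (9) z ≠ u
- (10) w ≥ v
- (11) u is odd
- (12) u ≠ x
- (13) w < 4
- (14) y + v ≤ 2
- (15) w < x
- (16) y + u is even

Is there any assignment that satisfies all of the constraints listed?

Satisfiable

Try x = 4, y = 1, z = 1, w = 2, v = 1, u = 3.
Check constraint 1: w - u = -1; constraint 4: z - v = 0; constraint 5: u - w = 1. The remaining constraints are straightforward to verify.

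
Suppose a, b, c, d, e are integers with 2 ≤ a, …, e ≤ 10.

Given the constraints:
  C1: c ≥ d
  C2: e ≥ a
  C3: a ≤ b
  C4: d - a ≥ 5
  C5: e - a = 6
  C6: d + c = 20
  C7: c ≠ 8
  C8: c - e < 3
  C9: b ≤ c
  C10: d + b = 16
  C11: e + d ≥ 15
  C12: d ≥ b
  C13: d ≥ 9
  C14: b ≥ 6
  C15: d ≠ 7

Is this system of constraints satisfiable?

Satisfiable

Setting (a, b, c, d, e) = (2, 6, 10, 10, 8) satisfies everything: constraint 4: d - a = 8; constraint 5: e - a = 6, and the others follow.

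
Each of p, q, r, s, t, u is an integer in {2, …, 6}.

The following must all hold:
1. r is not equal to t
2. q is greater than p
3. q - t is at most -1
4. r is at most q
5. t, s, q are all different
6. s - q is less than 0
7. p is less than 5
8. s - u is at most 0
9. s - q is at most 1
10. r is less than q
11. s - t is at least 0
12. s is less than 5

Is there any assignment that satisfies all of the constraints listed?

Unsatisfiable

Constraints 3, 6, and 11 give s < q, q < t, t ≤ s. Chaining: s < q < t ≤ s, which forces s < s — impossible.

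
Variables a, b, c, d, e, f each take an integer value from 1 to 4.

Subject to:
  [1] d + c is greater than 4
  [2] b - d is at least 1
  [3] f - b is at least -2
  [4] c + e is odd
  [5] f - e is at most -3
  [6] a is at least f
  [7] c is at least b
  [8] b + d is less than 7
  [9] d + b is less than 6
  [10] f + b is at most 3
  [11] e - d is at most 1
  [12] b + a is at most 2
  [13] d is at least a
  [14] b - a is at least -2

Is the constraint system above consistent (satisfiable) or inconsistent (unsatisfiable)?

Constraints 2, 3, 5, and 11 give f − b ≥ -2, b − d ≥ 1, d − e ≥ -1, e − f ≥ 3.
Adding all 4 inequalities: the left sides telescope to 0, and the right sides sum to (-2) + 1 + (-1) + 3 = 1. So 0 ≥ 1, which is false.

Unsatisfiable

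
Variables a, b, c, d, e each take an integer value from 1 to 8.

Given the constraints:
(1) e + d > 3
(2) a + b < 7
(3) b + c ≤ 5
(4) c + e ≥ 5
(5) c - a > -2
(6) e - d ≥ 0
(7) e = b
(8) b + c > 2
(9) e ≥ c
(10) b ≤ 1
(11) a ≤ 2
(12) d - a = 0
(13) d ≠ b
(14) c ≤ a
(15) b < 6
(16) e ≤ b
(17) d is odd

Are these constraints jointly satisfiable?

Unsatisfiable

From constraints 11 and 14: c ≤ a ≤ 2. From constraints 10 and 16: e ≤ b ≤ 1. Hence c + e ≤ 3. But constraint 4 requires c + e ≥ 5, and 5 > 3. Contradiction.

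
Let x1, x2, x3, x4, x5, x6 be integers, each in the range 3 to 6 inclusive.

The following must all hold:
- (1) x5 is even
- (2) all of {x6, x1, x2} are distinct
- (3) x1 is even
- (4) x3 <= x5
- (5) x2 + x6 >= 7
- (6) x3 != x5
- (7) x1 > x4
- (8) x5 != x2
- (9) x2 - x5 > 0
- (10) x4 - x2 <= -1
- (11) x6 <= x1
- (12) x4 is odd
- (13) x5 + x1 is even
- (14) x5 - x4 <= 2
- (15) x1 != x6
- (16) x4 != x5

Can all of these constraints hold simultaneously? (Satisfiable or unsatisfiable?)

Satisfiable

Setting (x1, x2, x3, x4, x5, x6) = (6, 5, 3, 3, 4, 3) satisfies everything: constraint 5: x2 + x6 = 8; constraint 9: x2 - x5 = 1, and the others follow.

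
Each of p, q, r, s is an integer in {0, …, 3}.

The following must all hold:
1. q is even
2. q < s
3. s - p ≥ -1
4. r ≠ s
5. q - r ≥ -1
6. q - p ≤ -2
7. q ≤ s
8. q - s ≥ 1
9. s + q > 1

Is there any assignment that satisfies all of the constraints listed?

Unsatisfiable

Constraints 3, 6, and 8 give p − q ≥ 2, q − s ≥ 1, s − p ≥ -1.
Adding all 3 inequalities: the left sides telescope to 0, and the right sides sum to 2 + 1 + (-1) = 2. So 0 ≥ 2, which is false.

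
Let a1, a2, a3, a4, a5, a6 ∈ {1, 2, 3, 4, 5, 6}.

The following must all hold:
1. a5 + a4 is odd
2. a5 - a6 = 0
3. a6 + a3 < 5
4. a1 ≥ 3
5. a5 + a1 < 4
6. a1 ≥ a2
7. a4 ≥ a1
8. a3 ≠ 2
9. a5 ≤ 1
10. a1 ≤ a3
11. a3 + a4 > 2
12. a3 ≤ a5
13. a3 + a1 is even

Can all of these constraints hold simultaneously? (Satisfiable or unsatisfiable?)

From constraints 4 and 10: a3 ≥ a1 and a1 ≥ 3, so a3 ≥ 3. From constraints 9 and 12: a3 ≤ a5 and a5 ≤ 1, so a3 ≤ 1. But 1 < 3, so no value of a3 works.

Unsatisfiable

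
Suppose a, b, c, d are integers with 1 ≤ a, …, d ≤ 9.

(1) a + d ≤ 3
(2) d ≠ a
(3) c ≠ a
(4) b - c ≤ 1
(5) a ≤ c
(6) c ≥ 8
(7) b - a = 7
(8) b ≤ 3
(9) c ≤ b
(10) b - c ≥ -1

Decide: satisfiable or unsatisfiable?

From constraint 6: c ≥ 8. From constraints 8 and 9: c ≤ b and b ≤ 3, so c ≤ 3. But 3 < 8, so no value of c works.

Unsatisfiable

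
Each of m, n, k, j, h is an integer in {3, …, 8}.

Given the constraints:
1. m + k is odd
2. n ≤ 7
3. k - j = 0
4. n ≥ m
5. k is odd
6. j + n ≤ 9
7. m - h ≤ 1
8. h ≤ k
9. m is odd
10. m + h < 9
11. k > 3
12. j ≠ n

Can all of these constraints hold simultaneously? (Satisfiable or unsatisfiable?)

Unsatisfiable

Constraint 9 makes m odd and constraint 5 makes k odd, so m + k must be even. Constraint 1 says m + k is odd — contradiction.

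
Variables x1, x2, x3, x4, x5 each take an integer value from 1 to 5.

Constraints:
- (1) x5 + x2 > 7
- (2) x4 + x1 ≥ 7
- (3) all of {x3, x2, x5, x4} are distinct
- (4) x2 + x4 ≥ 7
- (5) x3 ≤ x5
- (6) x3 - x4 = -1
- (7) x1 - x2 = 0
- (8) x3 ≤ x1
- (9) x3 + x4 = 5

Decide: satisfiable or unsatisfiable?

Satisfiable

Try x1 = 5, x2 = 5, x3 = 2, x4 = 3, x5 = 4.
Check constraint 1: x5 + x2 = 9; constraint 2: x4 + x1 = 8. The remaining constraints are straightforward to verify.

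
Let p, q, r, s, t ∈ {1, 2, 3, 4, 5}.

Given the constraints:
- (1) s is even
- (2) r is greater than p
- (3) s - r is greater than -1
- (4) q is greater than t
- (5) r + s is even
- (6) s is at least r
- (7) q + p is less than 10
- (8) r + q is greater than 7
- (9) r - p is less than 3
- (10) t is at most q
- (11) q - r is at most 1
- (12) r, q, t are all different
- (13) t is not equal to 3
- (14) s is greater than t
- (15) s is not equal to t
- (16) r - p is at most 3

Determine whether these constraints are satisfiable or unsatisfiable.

One satisfying assignment is p = 3, q = 5, r = 4, s = 4, t = 2.
For the less obvious constraints — constraint 3: s - r = 0; constraint 7: q + p = 8 — and the others hold by inspection.

Satisfiable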